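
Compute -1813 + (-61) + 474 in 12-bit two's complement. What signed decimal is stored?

-1400

-1813 + (-61) = -1874 (100010101110)
-1874 + 474 = -1400 (101010001000)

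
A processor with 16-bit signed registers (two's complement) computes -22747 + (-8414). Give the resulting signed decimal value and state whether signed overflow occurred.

-22747 → 1010011100100101
-8414 → 1101111100100010
  1010011100100101
+ 1101111100100010
= 1000011001000111  (discard carry-out 1)
Result 1000011001000111: MSB = 1 → 34375 − 65536 = -31161.
Both addends are negative and so is the stored result: no signed overflow.

-31161; no overflow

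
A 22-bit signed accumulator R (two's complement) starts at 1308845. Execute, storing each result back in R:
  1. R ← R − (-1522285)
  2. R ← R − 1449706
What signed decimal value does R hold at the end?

1381424

Start: R = 1308845 = 0100111111100010101101.
R = 1308845 − (-1522285) = 2831130; wraps to -1363174 = 1010110011001100011010
R = -1363174 − 1449706 = -2812880; wraps to 1381424 = 0101010001010000110000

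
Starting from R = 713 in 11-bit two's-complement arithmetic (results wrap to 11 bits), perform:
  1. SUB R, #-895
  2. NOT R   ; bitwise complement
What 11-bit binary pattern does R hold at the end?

Start: R = 713 = 01011001001.
R = 713 − (-895) = 1608; wraps to -440 = 11001001000
R = NOT 11001001000 = 00110110111 = 439

00110110111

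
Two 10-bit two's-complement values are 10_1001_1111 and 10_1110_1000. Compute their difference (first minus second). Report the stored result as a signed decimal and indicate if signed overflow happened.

-73; no overflow

10_1001_1111 → 1010011111 = -353 (signed)
10_1110_1000 → 1011101000 = -280 (signed)
Subtract via negate-and-add: invert 1011101000 + 1 = 0100011000 (i.e. 280).
  1010011111
+ 0100011000
= 1110110111
Result 1110110111: MSB = 1 → 951 − 1024 = -73.
Addends (after negating the subtrahend) have opposite signs, so signed overflow cannot occur.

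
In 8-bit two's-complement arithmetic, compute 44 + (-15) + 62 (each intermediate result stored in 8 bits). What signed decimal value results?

44 + (-15) = 29 (00011101)
29 + 62 = 91 (01011011)

91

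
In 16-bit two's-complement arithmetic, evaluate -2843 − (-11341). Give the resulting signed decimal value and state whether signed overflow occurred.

8498; no overflow

-2843 → 1111010011100101
-11341 → 1101001110110011
Subtract via negate-and-add: invert 1101001110110011 + 1 = 0010110001001101 (i.e. 11341).
  1111010011100101
+ 0010110001001101
= 0010000100110010  (discard carry-out 1)
Result 0010000100110010: MSB = 0 → value 8498.
Addends (after negating the subtrahend) have opposite signs, so signed overflow cannot occur.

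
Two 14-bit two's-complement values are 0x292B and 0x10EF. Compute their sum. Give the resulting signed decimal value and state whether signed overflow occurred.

0x292B = 10100100101011 = -5845 (signed)
0x10EF = 01000011101111 = 4335 (signed)
  10100100101011
+ 01000011101111
= 11101000011010
Result 11101000011010: MSB = 1 → 14874 − 16384 = -1510.
Addends have opposite signs, so signed overflow cannot occur.

-1510; no overflow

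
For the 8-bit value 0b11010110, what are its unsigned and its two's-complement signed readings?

unsigned = 214, signed = -42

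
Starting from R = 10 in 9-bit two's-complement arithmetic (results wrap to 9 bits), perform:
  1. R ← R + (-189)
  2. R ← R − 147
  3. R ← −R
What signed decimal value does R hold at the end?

-186

Start: R = 10 = 000001010.
R = 10 + (-189) = -179 = 101001101
R = -179 − 147 = -326; wraps to 186 = 010111010
R = −(186) = -186 = 101000110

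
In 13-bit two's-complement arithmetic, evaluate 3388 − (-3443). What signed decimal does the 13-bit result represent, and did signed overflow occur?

3388 → 0110100111100
-3443 → 1001010001101
Subtract via negate-and-add: invert 1001010001101 + 1 = 0110101110011 (i.e. 3443).
  0110100111100
+ 0110101110011
= 1101010101111
Result 1101010101111: MSB = 1 → 6831 − 8192 = -1361.
Both addends (after negating the subtrahend) are non-negative but the stored result is negative: signed overflow. The true value 3388 − (-3443) = 6831 lies outside [-4096, 4095].

-1361; overflow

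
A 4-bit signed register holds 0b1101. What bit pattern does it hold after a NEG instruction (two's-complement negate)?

Invert: 0010. Add 1: 0011.

0011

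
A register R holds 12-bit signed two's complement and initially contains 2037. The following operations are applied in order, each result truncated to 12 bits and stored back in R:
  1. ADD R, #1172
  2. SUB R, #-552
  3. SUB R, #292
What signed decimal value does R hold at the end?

Start: R = 2037 = 011111110101.
R = 2037 + 1172 = 3209; wraps to -887 = 110010001001
R = -887 − (-552) = -335 = 111010110001
R = -335 − 292 = -627 = 110110001101

-627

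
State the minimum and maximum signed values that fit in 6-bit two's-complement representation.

Minimum: −2^5 = -32.
Maximum: 2^5 − 1 = 31.

min = -32, max = 31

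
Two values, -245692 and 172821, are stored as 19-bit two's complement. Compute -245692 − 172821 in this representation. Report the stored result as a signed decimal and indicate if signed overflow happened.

105775; overflow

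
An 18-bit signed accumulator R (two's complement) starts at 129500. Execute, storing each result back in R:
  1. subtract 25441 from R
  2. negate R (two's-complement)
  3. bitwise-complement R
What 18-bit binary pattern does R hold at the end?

011001011001111010

Start: R = 129500 = 011111100111011100.
R = 129500 − 25441 = 104059 = 011001011001111011
R = −(104059) = -104059 = 100110100110000101
R = NOT 100110100110000101 = 011001011001111010 = 104058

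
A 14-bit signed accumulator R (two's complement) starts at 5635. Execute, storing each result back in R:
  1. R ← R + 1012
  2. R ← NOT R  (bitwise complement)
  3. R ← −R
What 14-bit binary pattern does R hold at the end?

01100111111000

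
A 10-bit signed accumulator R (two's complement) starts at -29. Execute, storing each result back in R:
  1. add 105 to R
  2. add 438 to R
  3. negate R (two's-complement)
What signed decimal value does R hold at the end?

Start: R = -29 = 1111100011.
R = -29 + 105 = 76 = 0001001100
R = 76 + 438 = 514; wraps to -510 = 1000000010
R = −(-510) = 510 = 0111111110

510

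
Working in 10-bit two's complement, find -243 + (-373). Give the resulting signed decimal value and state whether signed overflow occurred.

408; overflow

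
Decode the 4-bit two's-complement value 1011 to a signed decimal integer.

-5

MSB is 1, so the value is negative.
Invert: 0100. Add 1: 0101 = 5. So the value is −5.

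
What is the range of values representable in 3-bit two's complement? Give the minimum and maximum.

min = -4, max = 3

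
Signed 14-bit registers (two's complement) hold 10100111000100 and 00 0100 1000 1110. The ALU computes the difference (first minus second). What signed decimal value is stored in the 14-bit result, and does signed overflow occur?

-6858; no overflow

10100111000100 = -5692 (signed)
00 0100 1000 1110 → 00010010001110 = 1166 (signed)
Subtract via negate-and-add: invert 00010010001110 + 1 = 11101101110010 (i.e. -1166).
  10100111000100
+ 11101101110010
= 10010100110110  (discard carry-out 1)
Result 10010100110110: MSB = 1 → 9526 − 16384 = -6858.
Both addends (after negating the subtrahend) are negative and so is the stored result: no signed overflow.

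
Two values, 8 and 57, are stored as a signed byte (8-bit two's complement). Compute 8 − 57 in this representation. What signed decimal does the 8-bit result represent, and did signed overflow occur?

-49; no overflow

8 → 00001000
57 → 00111001
Subtract via negate-and-add: invert 00111001 + 1 = 11000111 (i.e. -57).
  00001000
+ 11000111
= 11001111
Result 11001111: MSB = 1 → 207 − 256 = -49.
Addends (after negating the subtrahend) have opposite signs, so signed overflow cannot occur.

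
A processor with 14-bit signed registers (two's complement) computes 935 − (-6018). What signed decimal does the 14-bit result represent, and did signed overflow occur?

935 → 00001110100111
-6018 → 10100001111110
Subtract via negate-and-add: invert 10100001111110 + 1 = 01011110000010 (i.e. 6018).
  00001110100111
+ 01011110000010
= 01101100101001
Result 01101100101001: MSB = 0 → value 6953.
Both addends (after negating the subtrahend) are non-negative and so is the stored result: no signed overflow.

6953; no overflow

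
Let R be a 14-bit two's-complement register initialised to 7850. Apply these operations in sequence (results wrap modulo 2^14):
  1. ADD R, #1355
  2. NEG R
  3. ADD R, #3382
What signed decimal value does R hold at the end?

-5823

Start: R = 7850 = 01111010101010.
R = 7850 + 1355 = 9205; wraps to -7179 = 10001111110101
R = −(-7179) = 7179 = 01110000001011
R = 7179 + 3382 = 10561; wraps to -5823 = 10100101000001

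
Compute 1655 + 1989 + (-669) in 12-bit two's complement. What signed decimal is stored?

1655 + 1989 = 3644 → wraps to -452 (111000111100)
-452 + (-669) = -1121 (101110011111)

-1121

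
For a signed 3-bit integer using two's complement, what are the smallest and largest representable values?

Minimum: −2^2 = -4.
Maximum: 2^2 − 1 = 3.

min = -4, max = 3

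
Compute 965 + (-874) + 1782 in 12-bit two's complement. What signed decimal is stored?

965 + (-874) = 91 (000001011011)
91 + 1782 = 1873 (011101010001)

1873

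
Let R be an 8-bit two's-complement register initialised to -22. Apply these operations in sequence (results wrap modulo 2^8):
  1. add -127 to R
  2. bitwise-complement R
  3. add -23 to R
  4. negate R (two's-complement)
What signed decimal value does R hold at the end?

-125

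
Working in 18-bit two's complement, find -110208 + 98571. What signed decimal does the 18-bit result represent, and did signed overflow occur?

-11637; no overflow

-110208 → 100101000110000000
98571 → 011000000100001011
  100101000110000000
+ 011000000100001011
= 111101001010001011
Result 111101001010001011: MSB = 1 → 250507 − 262144 = -11637.
Addends have opposite signs, so signed overflow cannot occur.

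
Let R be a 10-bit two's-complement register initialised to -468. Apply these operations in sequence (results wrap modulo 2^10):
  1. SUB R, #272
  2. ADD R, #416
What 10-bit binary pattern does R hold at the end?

Start: R = -468 = 1000101100.
R = -468 − 272 = -740; wraps to 284 = 0100011100
R = 284 + 416 = 700; wraps to -324 = 1010111100

1010111100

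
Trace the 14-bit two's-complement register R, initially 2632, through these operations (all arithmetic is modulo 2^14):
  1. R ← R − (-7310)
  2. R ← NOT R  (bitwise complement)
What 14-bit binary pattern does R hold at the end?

Start: R = 2632 = 00101001001000.
R = 2632 − (-7310) = 9942; wraps to -6442 = 10011011010110
R = NOT 10011011010110 = 01100100101001 = 6441

01100100101001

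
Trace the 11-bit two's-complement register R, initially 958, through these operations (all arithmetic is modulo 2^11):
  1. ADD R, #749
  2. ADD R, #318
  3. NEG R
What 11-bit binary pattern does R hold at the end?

Start: R = 958 = 01110111110.
R = 958 + 749 = 1707; wraps to -341 = 11010101011
R = -341 + 318 = -23 = 11111101001
R = −(-23) = 23 = 00000010111

00000010111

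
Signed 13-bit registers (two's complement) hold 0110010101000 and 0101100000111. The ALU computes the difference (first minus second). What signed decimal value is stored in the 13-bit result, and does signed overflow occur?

417; no overflow

0110010101000 = 3240 (signed)
0101100000111 = 2823 (signed)
Subtract via negate-and-add: invert 0101100000111 + 1 = 1010011111001 (i.e. -2823).
  0110010101000
+ 1010011111001
= 0000110100001  (discard carry-out 1)
Result 0000110100001: MSB = 0 → value 417.
Addends (after negating the subtrahend) have opposite signs, so signed overflow cannot occur.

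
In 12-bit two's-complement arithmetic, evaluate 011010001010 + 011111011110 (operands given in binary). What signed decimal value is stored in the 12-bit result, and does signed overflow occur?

-408; overflow

011010001010 = 1674 (signed)
011111011110 = 2014 (signed)
  011010001010
+ 011111011110
= 111001101000
Result 111001101000: MSB = 1 → 3688 − 4096 = -408.
Both addends are non-negative but the stored result is negative: signed overflow. The true value 1674 + 2014 = 3688 lies outside [-2048, 2047].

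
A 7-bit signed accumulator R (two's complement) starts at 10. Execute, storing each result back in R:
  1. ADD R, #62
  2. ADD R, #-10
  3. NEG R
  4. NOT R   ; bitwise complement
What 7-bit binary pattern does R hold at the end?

0111101

Start: R = 10 = 0001010.
R = 10 + 62 = 72; wraps to -56 = 1001000
R = -56 + (-10) = -66; wraps to 62 = 0111110
R = −(62) = -62 = 1000010
R = NOT 1000010 = 0111101 = 61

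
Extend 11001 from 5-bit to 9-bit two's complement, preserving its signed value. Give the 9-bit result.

111111001

MSB of 11001 is 1; replicate it into the new high bits.
1111|11001 → 111111001 (still -7).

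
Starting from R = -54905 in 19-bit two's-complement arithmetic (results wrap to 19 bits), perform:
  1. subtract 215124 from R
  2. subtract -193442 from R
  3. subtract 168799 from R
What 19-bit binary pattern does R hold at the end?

Start: R = -54905 = 1110010100110000111.
R = -54905 − 215124 = -270029; wraps to 254259 = 0111110000100110011
R = 254259 − (-193442) = 447701; wraps to -76587 = 1101101010011010101
R = -76587 − 168799 = -245386 = 1000100000101110110

1000100000101110110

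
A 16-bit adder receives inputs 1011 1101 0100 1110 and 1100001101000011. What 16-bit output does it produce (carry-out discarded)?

1000000010010001

  1011110101001110
+ 1100001101000011
= 1000000010010001  (discard carry-out 1)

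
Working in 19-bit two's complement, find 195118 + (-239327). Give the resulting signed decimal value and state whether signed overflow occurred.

-44209; no overflow

195118 → 0101111101000101110
-239327 → 1000101100100100001
  0101111101000101110
+ 1000101100100100001
= 1110101001101001111
Result 1110101001101001111: MSB = 1 → 480079 − 524288 = -44209.
Addends have opposite signs, so signed overflow cannot occur.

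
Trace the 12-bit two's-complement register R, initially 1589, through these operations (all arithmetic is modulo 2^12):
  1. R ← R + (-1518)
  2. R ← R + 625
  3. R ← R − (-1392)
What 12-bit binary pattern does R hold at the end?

Start: R = 1589 = 011000110101.
R = 1589 + (-1518) = 71 = 000001000111
R = 71 + 625 = 696 = 001010111000
R = 696 − (-1392) = 2088; wraps to -2008 = 100000101000

100000101000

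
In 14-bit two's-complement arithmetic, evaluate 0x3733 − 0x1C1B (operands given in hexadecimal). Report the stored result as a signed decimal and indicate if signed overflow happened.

6936; overflow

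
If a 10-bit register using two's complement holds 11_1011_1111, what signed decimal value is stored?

-65

MSB is 1, so the value is negative.
Unsigned reading: 959. Subtract 2^10 = 1024: 959 − 1024 = -65.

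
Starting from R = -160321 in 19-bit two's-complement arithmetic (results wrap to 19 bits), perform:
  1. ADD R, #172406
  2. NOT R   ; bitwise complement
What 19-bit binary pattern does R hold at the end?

1111101000011001010

Start: R = -160321 = 1011000110110111111.
R = -160321 + 172406 = 12085 = 0000010111100110101
R = NOT 0000010111100110101 = 1111101000011001010 = -12086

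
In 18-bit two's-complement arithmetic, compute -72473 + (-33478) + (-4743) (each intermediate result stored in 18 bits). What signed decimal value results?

-110694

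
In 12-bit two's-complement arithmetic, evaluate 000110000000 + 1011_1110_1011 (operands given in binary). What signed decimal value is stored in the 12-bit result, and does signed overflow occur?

000110000000 = 384 (signed)
1011_1110_1011 → 101111101011 = -1045 (signed)
  000110000000
+ 101111101011
= 110101101011
Result 110101101011: MSB = 1 → 3435 − 4096 = -661.
Addends have opposite signs, so signed overflow cannot occur.

-661; no overflow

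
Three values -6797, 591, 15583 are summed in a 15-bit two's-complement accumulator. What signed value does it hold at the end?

-6797 + 591 = -6206 (110011111000010)
-6206 + 15583 = 9377 (010010010100001)

9377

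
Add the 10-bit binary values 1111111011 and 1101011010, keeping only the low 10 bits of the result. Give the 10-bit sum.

  1111111011
+ 1101011010
= 1101010101  (discard carry-out 1)

1101010101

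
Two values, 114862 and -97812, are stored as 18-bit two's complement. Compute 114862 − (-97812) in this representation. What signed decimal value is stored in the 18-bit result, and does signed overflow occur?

-49470; overflow

114862 → 011100000010101110
-97812 → 101000000111101100
Subtract via negate-and-add: invert 101000000111101100 + 1 = 010111111000010100 (i.e. 97812).
  011100000010101110
+ 010111111000010100
= 110011111011000010
Result 110011111011000010: MSB = 1 → 212674 − 262144 = -49470.
Both addends (after negating the subtrahend) are non-negative but the stored result is negative: signed overflow. The true value 114862 − (-97812) = 212674 lies outside [-131072, 131071].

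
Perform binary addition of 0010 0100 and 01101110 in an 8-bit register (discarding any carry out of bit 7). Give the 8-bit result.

  00100100
+ 01101110
= 10010010

10010010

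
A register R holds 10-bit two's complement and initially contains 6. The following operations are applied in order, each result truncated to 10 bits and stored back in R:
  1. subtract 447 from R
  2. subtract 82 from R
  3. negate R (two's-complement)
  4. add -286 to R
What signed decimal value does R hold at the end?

Start: R = 6 = 0000000110.
R = 6 − 447 = -441 = 1001000111
R = -441 − 82 = -523; wraps to 501 = 0111110101
R = −(501) = -501 = 1000001011
R = -501 + (-286) = -787; wraps to 237 = 0011101101

237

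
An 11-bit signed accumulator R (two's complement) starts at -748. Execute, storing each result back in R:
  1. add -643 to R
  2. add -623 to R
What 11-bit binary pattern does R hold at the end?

Start: R = -748 = 10100010100.
R = -748 + (-643) = -1391; wraps to 657 = 01010010001
R = 657 + (-623) = 34 = 00000100010

00000100010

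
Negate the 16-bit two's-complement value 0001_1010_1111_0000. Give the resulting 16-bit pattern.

Invert: 1110010100001111. Add 1: 1110010100010000.

1110010100010000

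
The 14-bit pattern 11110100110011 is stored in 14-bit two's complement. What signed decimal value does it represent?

-717

MSB is 1, so the value is negative.
Unsigned reading: 15667. Subtract 2^14 = 16384: 15667 − 16384 = -717.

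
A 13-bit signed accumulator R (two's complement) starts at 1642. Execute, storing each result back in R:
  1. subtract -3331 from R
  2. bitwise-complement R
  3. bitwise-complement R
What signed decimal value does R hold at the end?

-3219

Start: R = 1642 = 0011001101010.
R = 1642 − (-3331) = 4973; wraps to -3219 = 1001101101101
R = NOT 1001101101101 = 0110010010010 = 3218
R = NOT 0110010010010 = 1001101101101 = -3219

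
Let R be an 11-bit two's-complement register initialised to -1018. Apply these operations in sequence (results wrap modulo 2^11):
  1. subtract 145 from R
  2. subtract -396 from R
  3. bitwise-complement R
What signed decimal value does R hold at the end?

Start: R = -1018 = 10000000110.
R = -1018 − 145 = -1163; wraps to 885 = 01101110101
R = 885 − (-396) = 1281; wraps to -767 = 10100000001
R = NOT 10100000001 = 01011111110 = 766

766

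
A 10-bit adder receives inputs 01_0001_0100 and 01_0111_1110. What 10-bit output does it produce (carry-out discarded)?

  0100010100
+ 0101111110
= 1010010010

1010010010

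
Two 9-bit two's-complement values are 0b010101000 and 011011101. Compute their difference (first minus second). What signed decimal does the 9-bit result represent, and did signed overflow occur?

0b010101000 → 010101000 = 168 (signed)
011011101 = 221 (signed)
Subtract via negate-and-add: invert 011011101 + 1 = 100100011 (i.e. -221).
  010101000
+ 100100011
= 111001011
Result 111001011: MSB = 1 → 459 − 512 = -53.
Addends (after negating the subtrahend) have opposite signs, so signed overflow cannot occur.

-53; no overflow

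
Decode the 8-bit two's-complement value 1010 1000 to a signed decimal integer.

-88

MSB is 1, so the value is negative.
Invert: 01010111. Add 1: 01011000 = 88. So the value is −88.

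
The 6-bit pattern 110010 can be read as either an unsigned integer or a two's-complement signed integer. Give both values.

Unsigned: 110010 = 50.
Signed: MSB=1 → 50 − 64 = -14.

unsigned = 50, signed = -14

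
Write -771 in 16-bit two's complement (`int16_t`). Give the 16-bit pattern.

1111110011111101

|-771| = 771 = 0000001100000011 in 16 bits.
Invert the bits: 1111110011111100. Add 1: 1111110011111101.
Check: 1111110011111101 reads as 64765 − 65536 = -771.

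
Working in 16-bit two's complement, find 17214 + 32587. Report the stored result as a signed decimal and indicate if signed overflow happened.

17214 → 0100001100111110
32587 → 0111111101001011
  0100001100111110
+ 0111111101001011
= 1100001010001001
Result 1100001010001001: MSB = 1 → 49801 − 65536 = -15735.
Both addends are non-negative but the stored result is negative: signed overflow. The true value 17214 + 32587 = 49801 lies outside [-32768, 32767].

-15735; overflow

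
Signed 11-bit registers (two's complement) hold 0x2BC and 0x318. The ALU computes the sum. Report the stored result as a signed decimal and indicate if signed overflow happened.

-556; overflow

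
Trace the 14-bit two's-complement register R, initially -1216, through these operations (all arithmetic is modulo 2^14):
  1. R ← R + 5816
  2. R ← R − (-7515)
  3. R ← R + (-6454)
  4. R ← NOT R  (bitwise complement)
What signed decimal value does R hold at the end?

-5662

Start: R = -1216 = 11101101000000.
R = -1216 + 5816 = 4600 = 01000111111000
R = 4600 − (-7515) = 12115; wraps to -4269 = 10111101010011
R = -4269 + (-6454) = -10723; wraps to 5661 = 01011000011101
R = NOT 01011000011101 = 10100111100010 = -5662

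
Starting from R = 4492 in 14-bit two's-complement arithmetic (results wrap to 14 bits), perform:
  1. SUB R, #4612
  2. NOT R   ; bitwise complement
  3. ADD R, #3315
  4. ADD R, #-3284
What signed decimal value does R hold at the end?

Start: R = 4492 = 01000110001100.
R = 4492 − 4612 = -120 = 11111110001000
R = NOT 11111110001000 = 00000001110111 = 119
R = 119 + 3315 = 3434 = 00110101101010
R = 3434 + (-3284) = 150 = 00000010010110

150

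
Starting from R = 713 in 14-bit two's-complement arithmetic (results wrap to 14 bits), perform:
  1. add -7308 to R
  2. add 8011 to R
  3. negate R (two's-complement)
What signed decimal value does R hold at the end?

Start: R = 713 = 00001011001001.
R = 713 + (-7308) = -6595 = 10011000111101
R = -6595 + 8011 = 1416 = 00010110001000
R = −(1416) = -1416 = 11101001111000

-1416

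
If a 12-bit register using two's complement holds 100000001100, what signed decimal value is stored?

-2036

MSB is 1, so the value is negative.
Invert: 011111110011. Add 1: 011111110100 = 2036. So the value is −2036.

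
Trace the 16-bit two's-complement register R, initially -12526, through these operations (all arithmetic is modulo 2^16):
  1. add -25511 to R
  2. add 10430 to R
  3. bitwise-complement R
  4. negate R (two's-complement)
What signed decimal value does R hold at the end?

Start: R = -12526 = 1100111100010010.
R = -12526 + (-25511) = -38037; wraps to 27499 = 0110101101101011
R = 27499 + 10430 = 37929; wraps to -27607 = 1001010000101001
R = NOT 1001010000101001 = 0110101111010110 = 27606
R = −(27606) = -27606 = 1001010000101010

-27606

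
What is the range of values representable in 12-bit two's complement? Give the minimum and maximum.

Minimum: −2^11 = -2048.
Maximum: 2^11 − 1 = 2047.

min = -2048, max = 2047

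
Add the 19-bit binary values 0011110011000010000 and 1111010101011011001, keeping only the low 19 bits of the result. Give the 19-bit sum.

  0011110011000010000
+ 1111010101011011001
= 0011001000011101001  (discard carry-out 1)

0011001000011101001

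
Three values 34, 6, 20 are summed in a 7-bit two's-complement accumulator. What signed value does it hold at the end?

34 + 6 = 40 (0101000)
40 + 20 = 60 (0111100)

60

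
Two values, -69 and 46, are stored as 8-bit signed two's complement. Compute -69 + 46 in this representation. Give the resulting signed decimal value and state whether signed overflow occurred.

-69 → 10111011
46 → 00101110
  10111011
+ 00101110
= 11101001
Result 11101001: MSB = 1 → 233 − 256 = -23.
Addends have opposite signs, so signed overflow cannot occur.

-23; no overflow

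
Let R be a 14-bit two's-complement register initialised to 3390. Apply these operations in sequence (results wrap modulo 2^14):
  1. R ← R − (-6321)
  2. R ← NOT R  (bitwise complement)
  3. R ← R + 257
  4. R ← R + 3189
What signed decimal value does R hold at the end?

-6266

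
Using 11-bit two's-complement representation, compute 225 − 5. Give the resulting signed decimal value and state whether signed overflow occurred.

225 → 00011100001
5 → 00000000101
Subtract via negate-and-add: invert 00000000101 + 1 = 11111111011 (i.e. -5).
  00011100001
+ 11111111011
= 00011011100  (discard carry-out 1)
Result 00011011100: MSB = 0 → value 220.
Addends (after negating the subtrahend) have opposite signs, so signed overflow cannot occur.

220; no overflow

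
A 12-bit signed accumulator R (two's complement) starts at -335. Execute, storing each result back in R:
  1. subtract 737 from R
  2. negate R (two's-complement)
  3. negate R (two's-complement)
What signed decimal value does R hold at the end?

Start: R = -335 = 111010110001.
R = -335 − 737 = -1072 = 101111010000
R = −(-1072) = 1072 = 010000110000
R = −(1072) = -1072 = 101111010000

-1072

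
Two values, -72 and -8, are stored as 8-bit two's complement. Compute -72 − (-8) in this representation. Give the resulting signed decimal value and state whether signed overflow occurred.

-64; no overflow

-72 → 10111000
-8 → 11111000
Subtract via negate-and-add: invert 11111000 + 1 = 00001000 (i.e. 8).
  10111000
+ 00001000
= 11000000
Result 11000000: MSB = 1 → 192 − 256 = -64.
Addends (after negating the subtrahend) have opposite signs, so signed overflow cannot occur.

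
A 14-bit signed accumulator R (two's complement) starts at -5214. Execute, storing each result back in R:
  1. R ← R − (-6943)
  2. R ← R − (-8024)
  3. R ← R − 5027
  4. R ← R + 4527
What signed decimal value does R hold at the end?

-7131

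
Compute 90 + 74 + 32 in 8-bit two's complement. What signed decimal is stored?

-60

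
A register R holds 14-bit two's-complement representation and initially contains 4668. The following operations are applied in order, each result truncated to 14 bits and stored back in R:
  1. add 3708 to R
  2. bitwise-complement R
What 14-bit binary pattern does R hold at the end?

01111101000111

Start: R = 4668 = 01001000111100.
R = 4668 + 3708 = 8376; wraps to -8008 = 10000010111000
R = NOT 10000010111000 = 01111101000111 = 8007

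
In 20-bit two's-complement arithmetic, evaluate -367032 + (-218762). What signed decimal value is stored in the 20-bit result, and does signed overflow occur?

462782; overflow

-367032 → 10100110011001001000
-218762 → 11001010100101110110
  10100110011001001000
+ 11001010100101110110
= 01110000111110111110  (discard carry-out 1)
Result 01110000111110111110: MSB = 0 → value 462782.
Both addends are negative but the stored result is non-negative: signed overflow. The true value -367032 + (-218762) = -585794 lies outside [-524288, 524287].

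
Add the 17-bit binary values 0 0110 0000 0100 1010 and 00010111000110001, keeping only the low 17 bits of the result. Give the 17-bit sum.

01000111001111011

  00110000001001010
+ 00010111000110001
= 01000111001111011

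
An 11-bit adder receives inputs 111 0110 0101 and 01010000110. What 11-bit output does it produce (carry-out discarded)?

00111101011

  11101100101
+ 01010000110
= 00111101011  (discard carry-out 1)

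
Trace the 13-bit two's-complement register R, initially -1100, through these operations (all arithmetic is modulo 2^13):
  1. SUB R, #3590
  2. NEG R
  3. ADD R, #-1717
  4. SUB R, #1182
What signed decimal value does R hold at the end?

1791

Start: R = -1100 = 1101110110100.
R = -1100 − 3590 = -4690; wraps to 3502 = 0110110101110
R = −(3502) = -3502 = 1001001010010
R = -3502 + (-1717) = -5219; wraps to 2973 = 0101110011101
R = 2973 − 1182 = 1791 = 0011011111111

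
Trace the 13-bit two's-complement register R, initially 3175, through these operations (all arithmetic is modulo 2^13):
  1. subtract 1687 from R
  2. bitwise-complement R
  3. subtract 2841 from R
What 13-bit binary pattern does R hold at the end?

0111100010110

Start: R = 3175 = 0110001100111.
R = 3175 − 1687 = 1488 = 0010111010000
R = NOT 0010111010000 = 1101000101111 = -1489
R = -1489 − 2841 = -4330; wraps to 3862 = 0111100010110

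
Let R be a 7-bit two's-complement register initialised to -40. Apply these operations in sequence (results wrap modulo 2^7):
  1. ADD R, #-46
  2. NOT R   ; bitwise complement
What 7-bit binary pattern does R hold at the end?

Start: R = -40 = 1011000.
R = -40 + (-46) = -86; wraps to 42 = 0101010
R = NOT 0101010 = 1010101 = -43

1010101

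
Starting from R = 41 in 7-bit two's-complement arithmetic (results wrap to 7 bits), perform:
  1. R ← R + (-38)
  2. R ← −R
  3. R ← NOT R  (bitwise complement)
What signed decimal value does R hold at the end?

2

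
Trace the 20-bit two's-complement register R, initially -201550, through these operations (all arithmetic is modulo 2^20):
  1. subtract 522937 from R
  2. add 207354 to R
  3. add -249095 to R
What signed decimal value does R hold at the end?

282348

Start: R = -201550 = 11001110110010110010.
R = -201550 − 522937 = -724487; wraps to 324089 = 01001111000111111001
R = 324089 + 207354 = 531443; wraps to -517133 = 10000001101111110011
R = -517133 + (-249095) = -766228; wraps to 282348 = 01000100111011101100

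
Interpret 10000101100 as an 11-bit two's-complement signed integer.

MSB is 1, so the value is negative.
Unsigned reading: 1068. Subtract 2^11 = 2048: 1068 − 2048 = -980.

-980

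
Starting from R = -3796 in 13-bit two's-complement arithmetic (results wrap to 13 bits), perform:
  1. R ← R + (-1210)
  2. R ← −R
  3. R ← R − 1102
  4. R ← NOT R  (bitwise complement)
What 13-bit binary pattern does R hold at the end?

1000010111111

Start: R = -3796 = 1000100101100.
R = -3796 + (-1210) = -5006; wraps to 3186 = 0110001110010
R = −(3186) = -3186 = 1001110001110
R = -3186 − 1102 = -4288; wraps to 3904 = 0111101000000
R = NOT 0111101000000 = 1000010111111 = -3905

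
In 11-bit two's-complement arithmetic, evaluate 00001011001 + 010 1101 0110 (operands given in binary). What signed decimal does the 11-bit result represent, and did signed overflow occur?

00001011001 = 89 (signed)
010 1101 0110 → 01011010110 = 726 (signed)
  00001011001
+ 01011010110
= 01100101111
Result 01100101111: MSB = 0 → value 815.
Both addends are non-negative and so is the stored result: no signed overflow.

815; no overflow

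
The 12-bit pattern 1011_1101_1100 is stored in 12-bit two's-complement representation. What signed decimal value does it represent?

MSB is 1, so the value is negative.
Invert: 010000100011. Add 1: 010000100100 = 1060. So the value is −1060.

-1060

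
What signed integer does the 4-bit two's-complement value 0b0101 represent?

MSB is 0, so the value is non-negative: 0101 = 5.

5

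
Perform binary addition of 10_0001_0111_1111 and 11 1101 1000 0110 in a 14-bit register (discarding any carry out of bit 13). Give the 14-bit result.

01111100000101

  10000101111111
+ 11110110000110
= 01111100000101  (discard carry-out 1)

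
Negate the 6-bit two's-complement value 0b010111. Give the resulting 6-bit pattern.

101001

Invert: 101000. Add 1: 101001.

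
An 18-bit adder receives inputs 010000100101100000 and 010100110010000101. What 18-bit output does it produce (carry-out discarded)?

  010000100101100000
+ 010100110010000101
= 100101010111100101

100101010111100101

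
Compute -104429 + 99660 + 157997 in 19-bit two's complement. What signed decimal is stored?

-104429 + 99660 = -4769 (1111110110101011111)
-4769 + 157997 = 153228 (0100101011010001100)

153228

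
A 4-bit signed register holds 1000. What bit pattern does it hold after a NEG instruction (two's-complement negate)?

Invert: 0111. Add 1: 1000.
(1000 is the minimum value -8; its negation overflows and yields itself.)

1000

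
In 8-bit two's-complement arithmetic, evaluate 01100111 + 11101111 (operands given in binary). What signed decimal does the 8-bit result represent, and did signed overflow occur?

86; no overflow

01100111 = 103 (signed)
11101111 = -17 (signed)
  01100111
+ 11101111
= 01010110  (discard carry-out 1)
Result 01010110: MSB = 0 → value 86.
Addends have opposite signs, so signed overflow cannot occur.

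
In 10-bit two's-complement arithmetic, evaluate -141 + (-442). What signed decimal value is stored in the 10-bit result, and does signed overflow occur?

441; overflow

-141 → 1101110011
-442 → 1001000110
  1101110011
+ 1001000110
= 0110111001  (discard carry-out 1)
Result 0110111001: MSB = 0 → value 441.
Both addends are negative but the stored result is non-negative: signed overflow. The true value -141 + (-442) = -583 lies outside [-512, 511].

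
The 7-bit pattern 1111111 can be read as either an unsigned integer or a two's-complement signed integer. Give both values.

unsigned = 127, signed = -1

Unsigned: 1111111 = 127.
Signed: MSB=1 → 127 − 128 = -1.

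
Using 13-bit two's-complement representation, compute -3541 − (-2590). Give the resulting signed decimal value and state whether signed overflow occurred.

-3541 → 1001000101011
-2590 → 1010111100010
Subtract via negate-and-add: invert 1010111100010 + 1 = 0101000011110 (i.e. 2590).
  1001000101011
+ 0101000011110
= 1110001001001
Result 1110001001001: MSB = 1 → 7241 − 8192 = -951.
Addends (after negating the subtrahend) have opposite signs, so signed overflow cannot occur.

-951; no overflow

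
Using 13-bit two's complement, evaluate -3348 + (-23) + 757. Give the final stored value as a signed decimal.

-3348 + (-23) = -3371 (1001011010101)
-3371 + 757 = -2614 (1010111001010)

-2614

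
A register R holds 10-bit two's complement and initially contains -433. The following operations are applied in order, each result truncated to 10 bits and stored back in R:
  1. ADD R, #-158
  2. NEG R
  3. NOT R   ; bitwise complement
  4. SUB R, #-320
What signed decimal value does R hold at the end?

-272

Start: R = -433 = 1001001111.
R = -433 + (-158) = -591; wraps to 433 = 0110110001
R = −(433) = -433 = 1001001111
R = NOT 1001001111 = 0110110000 = 432
R = 432 − (-320) = 752; wraps to -272 = 1011110000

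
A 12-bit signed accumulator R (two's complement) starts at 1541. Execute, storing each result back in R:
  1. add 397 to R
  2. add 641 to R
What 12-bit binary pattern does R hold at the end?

Start: R = 1541 = 011000000101.
R = 1541 + 397 = 1938 = 011110010010
R = 1938 + 641 = 2579; wraps to -1517 = 101000010011

101000010011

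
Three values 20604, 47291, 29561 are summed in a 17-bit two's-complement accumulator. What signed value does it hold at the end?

-33616

20604 + 47291 = 67895 → wraps to -63177 (10000100100110111)
-63177 + 29561 = -33616 (10111110010110000)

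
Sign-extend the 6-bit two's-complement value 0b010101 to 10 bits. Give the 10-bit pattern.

MSB of 010101 is 0; replicate it into the new high bits.
0000|010101 → 0000010101 (still 21).

0000010101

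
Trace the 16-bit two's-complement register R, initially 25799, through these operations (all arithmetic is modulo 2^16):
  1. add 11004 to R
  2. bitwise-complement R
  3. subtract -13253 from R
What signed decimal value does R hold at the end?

-23551

Start: R = 25799 = 0110010011000111.
R = 25799 + 11004 = 36803; wraps to -28733 = 1000111111000011
R = NOT 1000111111000011 = 0111000000111100 = 28732
R = 28732 − (-13253) = 41985; wraps to -23551 = 1010010000000001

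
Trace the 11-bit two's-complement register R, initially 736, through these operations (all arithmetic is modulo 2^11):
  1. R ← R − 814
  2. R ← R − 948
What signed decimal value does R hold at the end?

Start: R = 736 = 01011100000.
R = 736 − 814 = -78 = 11110110010
R = -78 − 948 = -1026; wraps to 1022 = 01111111110

1022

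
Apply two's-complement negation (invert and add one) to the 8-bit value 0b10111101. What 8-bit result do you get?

01000011

Invert: 01000010. Add 1: 01000011.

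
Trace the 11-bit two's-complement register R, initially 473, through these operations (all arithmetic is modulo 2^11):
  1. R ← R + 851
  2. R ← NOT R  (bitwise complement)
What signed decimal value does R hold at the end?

Start: R = 473 = 00111011001.
R = 473 + 851 = 1324; wraps to -724 = 10100101100
R = NOT 10100101100 = 01011010011 = 723

723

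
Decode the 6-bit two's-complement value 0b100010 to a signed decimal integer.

-30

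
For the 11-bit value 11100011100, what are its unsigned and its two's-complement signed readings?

Unsigned: 11100011100 = 1820.
Signed: MSB=1 → 1820 − 2048 = -228.

unsigned = 1820, signed = -228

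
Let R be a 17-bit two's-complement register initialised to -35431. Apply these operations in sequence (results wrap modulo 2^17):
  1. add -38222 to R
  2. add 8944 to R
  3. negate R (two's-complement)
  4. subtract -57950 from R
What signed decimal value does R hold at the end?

-8413

Start: R = -35431 = 10111010110011001.
R = -35431 + (-38222) = -73653; wraps to 57419 = 01110000001001011
R = 57419 + 8944 = 66363; wraps to -64709 = 10000001100111011
R = −(-64709) = 64709 = 01111110011000101
R = 64709 − (-57950) = 122659; wraps to -8413 = 11101111100100011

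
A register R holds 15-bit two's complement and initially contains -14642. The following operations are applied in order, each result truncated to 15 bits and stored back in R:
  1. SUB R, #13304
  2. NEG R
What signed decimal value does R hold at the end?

-4822

Start: R = -14642 = 100011011001110.
R = -14642 − 13304 = -27946; wraps to 4822 = 001001011010110
R = −(4822) = -4822 = 110110100101010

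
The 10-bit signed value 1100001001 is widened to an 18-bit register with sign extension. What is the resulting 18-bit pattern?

111111111100001001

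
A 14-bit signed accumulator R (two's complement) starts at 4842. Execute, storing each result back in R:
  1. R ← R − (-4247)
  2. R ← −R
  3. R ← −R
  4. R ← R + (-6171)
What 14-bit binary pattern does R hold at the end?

Start: R = 4842 = 01001011101010.
R = 4842 − (-4247) = 9089; wraps to -7295 = 10001110000001
R = −(-7295) = 7295 = 01110001111111
R = −(7295) = -7295 = 10001110000001
R = -7295 + (-6171) = -13466; wraps to 2918 = 00101101100110

00101101100110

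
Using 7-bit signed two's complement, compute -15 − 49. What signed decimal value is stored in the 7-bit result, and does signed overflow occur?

-64; no overflow

-15 → 1110001
49 → 0110001
Subtract via negate-and-add: invert 0110001 + 1 = 1001111 (i.e. -49).
  1110001
+ 1001111
= 1000000  (discard carry-out 1)
Result 1000000: MSB = 1 → 64 − 128 = -64.
Both addends (after negating the subtrahend) are negative and so is the stored result: no signed overflow.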